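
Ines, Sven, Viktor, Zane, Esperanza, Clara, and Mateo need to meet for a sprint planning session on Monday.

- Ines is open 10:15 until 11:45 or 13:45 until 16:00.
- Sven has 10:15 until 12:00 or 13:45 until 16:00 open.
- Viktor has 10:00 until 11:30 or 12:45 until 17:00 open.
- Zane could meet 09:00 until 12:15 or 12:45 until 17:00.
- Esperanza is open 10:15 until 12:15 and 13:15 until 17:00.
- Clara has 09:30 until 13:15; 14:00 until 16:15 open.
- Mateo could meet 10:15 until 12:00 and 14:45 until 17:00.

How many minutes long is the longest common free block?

Ines ∩ Sven: 10:15-11:45, 13:45-16:00.
Ines ∩ Sven ∩ Viktor: 10:15-11:30, 13:45-16:00.
Ines ∩ Sven ∩ Viktor ∩ Zane: 10:15-11:30, 13:45-16:00.
Ines ∩ Sven ∩ Viktor ∩ Zane ∩ Esperanza: 10:15-11:30, 13:45-16:00.
Ines ∩ Sven ∩ Viktor ∩ Zane ∩ Esperanza ∩ Clara: 10:15-11:30, 14:00-16:00.
Ines ∩ Sven ∩ Viktor ∩ Zane ∩ Esperanza ∩ Clara ∩ Mateo: 10:15-11:30, 14:45-16:00.
The longest is 10:15-11:30 at 75 minutes.

75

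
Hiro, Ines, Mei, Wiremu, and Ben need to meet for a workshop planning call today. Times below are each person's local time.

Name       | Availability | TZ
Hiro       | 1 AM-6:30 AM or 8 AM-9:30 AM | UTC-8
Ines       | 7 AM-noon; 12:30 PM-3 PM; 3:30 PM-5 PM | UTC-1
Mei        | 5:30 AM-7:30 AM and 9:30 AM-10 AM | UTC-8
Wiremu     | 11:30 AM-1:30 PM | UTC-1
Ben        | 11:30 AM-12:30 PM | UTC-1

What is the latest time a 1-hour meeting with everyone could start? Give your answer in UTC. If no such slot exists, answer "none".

Hiro in UTC: 09:00-14:30, 16:00-17:30 (add 8h to convert from UTC-8).
Ines in UTC: 08:00-13:00, 13:30-16:00, 16:30-18:00 (add 1h to convert from UTC-1).
Mei in UTC: 13:30-15:30, 17:30-18:00 (add 8h to convert from UTC-8).
Wiremu in UTC: 12:30-14:30 (add 1h to convert from UTC-1).
Ben in UTC: 12:30-13:30 (add 1h to convert from UTC-1).
Hiro ∩ Ines: 09:00-13:00, 13:30-14:30, 16:30-17:30.
Hiro ∩ Ines ∩ Mei: 13:30-14:30.
Hiro ∩ Ines ∩ Mei ∩ Wiremu: 13:30-14:30.
Hiro ∩ Ines ∩ Mei ∩ Wiremu ∩ Ben: ∅.
There is no time when everyone is free.
No common window is at least 60 minutes long.

none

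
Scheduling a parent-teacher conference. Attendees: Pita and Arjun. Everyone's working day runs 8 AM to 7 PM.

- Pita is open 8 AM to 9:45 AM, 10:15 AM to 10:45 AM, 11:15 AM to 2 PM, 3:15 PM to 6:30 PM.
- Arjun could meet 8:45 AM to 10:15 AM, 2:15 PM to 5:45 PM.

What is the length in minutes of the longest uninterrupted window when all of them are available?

150

Pita ∩ Arjun: 08:45-09:45, 15:15-17:45.
So the common availability across everyone is 08:45-09:45, 15:15-17:45.
The longest is 15:15-17:45 at 150 minutes.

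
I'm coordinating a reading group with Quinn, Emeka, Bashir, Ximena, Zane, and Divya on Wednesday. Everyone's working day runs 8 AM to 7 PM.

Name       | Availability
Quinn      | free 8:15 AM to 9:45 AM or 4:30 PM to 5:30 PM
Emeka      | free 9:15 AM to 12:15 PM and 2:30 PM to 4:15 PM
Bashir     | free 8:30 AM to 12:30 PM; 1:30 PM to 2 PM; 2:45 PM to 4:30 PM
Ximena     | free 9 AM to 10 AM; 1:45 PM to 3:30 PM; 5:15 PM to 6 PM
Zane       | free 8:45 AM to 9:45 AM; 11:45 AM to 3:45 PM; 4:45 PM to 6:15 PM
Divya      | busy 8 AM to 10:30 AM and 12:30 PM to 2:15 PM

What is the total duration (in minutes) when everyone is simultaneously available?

Quinn free: 08:15-09:45, 16:30-17:30.
Emeka free: 09:15-12:15, 14:30-16:15.
Bashir free: 08:30-12:30, 13:30-14:00, 14:45-16:30.
Ximena free: 09:00-10:00, 13:45-15:30, 17:15-18:00.
Zane free: 08:45-09:45, 11:45-15:45, 16:45-18:15.
Divya free: 10:30-12:30, 14:15-19:00 (invert busy blocks within the working day).
Quinn ∩ Emeka: 09:15-09:45.
Quinn ∩ Emeka ∩ Bashir: 09:15-09:45.
Quinn ∩ Emeka ∩ Bashir ∩ Ximena: 09:15-09:45.
Quinn ∩ Emeka ∩ Bashir ∩ Ximena ∩ Zane: 09:15-09:45.
Quinn ∩ Emeka ∩ Bashir ∩ Ximena ∩ Zane ∩ Divya: ∅.
There is no time when everyone is free.
There is no common window, so the total is 0 minutes.

0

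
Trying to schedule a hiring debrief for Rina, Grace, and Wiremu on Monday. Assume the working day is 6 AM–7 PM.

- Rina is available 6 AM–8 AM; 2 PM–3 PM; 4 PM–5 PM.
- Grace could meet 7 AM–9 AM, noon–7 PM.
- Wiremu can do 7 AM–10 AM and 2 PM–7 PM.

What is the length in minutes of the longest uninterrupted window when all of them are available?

Rina ∩ Grace: 07:00-08:00, 14:00-15:00, 16:00-17:00.
Rina ∩ Grace ∩ Wiremu: 07:00-08:00, 14:00-15:00, 16:00-17:00.
The longest is 07:00-08:00 at 60 minutes.

60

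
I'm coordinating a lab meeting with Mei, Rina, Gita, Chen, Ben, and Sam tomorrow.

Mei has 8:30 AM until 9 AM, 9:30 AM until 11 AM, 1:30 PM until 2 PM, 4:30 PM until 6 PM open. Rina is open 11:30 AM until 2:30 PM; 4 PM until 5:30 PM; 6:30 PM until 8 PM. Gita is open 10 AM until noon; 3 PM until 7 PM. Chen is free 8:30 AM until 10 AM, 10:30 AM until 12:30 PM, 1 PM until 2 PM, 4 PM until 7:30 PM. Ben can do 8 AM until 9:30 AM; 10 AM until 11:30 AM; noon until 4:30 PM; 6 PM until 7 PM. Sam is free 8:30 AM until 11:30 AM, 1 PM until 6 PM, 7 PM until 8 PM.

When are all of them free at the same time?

none

Mei ∩ Rina: 13:30-14:00, 16:30-17:30.
Mei ∩ Rina ∩ Gita: 16:30-17:30.
Mei ∩ Rina ∩ Gita ∩ Chen: 16:30-17:30.
Mei ∩ Rina ∩ Gita ∩ Chen ∩ Ben: ∅.
Mei ∩ Rina ∩ Gita ∩ Chen ∩ Ben ∩ Sam: ∅.
There is no time when everyone is free.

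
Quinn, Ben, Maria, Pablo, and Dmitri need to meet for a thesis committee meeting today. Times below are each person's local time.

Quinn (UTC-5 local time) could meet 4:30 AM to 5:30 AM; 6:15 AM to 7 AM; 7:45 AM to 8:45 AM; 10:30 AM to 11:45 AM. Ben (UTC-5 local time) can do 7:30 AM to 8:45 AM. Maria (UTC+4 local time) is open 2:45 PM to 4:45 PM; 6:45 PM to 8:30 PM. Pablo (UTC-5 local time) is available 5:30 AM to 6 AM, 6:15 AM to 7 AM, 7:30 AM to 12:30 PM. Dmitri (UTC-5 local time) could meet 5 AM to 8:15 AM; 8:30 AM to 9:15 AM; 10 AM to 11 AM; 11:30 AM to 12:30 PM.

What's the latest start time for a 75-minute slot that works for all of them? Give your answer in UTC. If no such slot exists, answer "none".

none

Quinn in UTC: 09:30-10:30, 11:15-12:00, 12:45-13:45, 15:30-16:45 (add 5h to convert from UTC-5).
Ben in UTC: 12:30-13:45 (add 5h to convert from UTC-5).
Maria in UTC: 10:45-12:45, 14:45-16:30 (subtract 4h to convert from UTC+4).
Pablo in UTC: 10:30-11:00, 11:15-12:00, 12:30-17:30 (add 5h to convert from UTC-5).
Dmitri in UTC: 10:00-13:15, 13:30-14:15, 15:00-16:00, 16:30-17:30 (add 5h to convert from UTC-5).
Quinn ∩ Ben: 12:45-13:45.
Quinn ∩ Ben ∩ Maria: ∅.
Quinn ∩ Ben ∩ Maria ∩ Pablo: ∅.
Quinn ∩ Ben ∩ Maria ∩ Pablo ∩ Dmitri: ∅.
There is no time when everyone is free.
No common window is at least 75 minutes long.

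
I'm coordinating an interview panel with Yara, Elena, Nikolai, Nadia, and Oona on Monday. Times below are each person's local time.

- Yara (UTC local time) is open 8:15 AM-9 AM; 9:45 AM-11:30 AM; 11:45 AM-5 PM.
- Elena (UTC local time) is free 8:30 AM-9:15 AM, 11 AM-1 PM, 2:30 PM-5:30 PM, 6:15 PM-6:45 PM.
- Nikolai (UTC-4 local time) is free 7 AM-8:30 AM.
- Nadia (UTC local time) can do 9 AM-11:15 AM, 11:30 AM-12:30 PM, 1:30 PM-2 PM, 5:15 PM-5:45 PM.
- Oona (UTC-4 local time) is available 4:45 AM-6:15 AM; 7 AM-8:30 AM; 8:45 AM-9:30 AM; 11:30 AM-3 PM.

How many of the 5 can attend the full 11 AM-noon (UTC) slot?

3

Yara in UTC: 08:15-09:00, 09:45-11:30, 11:45-17:00.
Elena in UTC: 08:30-09:15, 11:00-13:00, 14:30-17:30, 18:15-18:45.
Nikolai in UTC: 11:00-12:30 (add 4h to convert from UTC-4).
Nadia in UTC: 09:00-11:15, 11:30-12:30, 13:30-14:00, 17:15-17:45.
Oona in UTC: 08:45-10:15, 11:00-12:30, 12:45-13:30, 15:30-19:00 (add 4h to convert from UTC-4).
Elena, Nikolai, and Oona can make the full 11:00-12:00 slot — that's 3.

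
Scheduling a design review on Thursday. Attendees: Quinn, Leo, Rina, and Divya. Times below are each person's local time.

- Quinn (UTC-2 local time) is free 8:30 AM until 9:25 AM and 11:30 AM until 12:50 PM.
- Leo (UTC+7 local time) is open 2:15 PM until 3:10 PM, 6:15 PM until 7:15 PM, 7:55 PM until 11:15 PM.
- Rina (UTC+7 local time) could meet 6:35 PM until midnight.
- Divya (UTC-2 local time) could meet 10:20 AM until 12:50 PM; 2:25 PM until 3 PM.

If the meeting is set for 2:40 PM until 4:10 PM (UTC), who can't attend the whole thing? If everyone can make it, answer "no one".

Quinn in UTC: 10:30-11:25, 13:30-14:50 (add 2h to convert from UTC-2).
Leo in UTC: 07:15-08:10, 11:15-12:15, 12:55-16:15 (subtract 7h to convert from UTC+7).
Rina in UTC: 11:35-17:00 (subtract 7h to convert from UTC+7).
Divya in UTC: 12:20-14:50, 16:25-17:00 (add 2h to convert from UTC-2).
Quinn: not fully free for 14:40-16:10. Leo: free for 14:40-16:10. Rina: free for 14:40-16:10. Divya: not fully free for 14:40-16:10.

Divya, Quinn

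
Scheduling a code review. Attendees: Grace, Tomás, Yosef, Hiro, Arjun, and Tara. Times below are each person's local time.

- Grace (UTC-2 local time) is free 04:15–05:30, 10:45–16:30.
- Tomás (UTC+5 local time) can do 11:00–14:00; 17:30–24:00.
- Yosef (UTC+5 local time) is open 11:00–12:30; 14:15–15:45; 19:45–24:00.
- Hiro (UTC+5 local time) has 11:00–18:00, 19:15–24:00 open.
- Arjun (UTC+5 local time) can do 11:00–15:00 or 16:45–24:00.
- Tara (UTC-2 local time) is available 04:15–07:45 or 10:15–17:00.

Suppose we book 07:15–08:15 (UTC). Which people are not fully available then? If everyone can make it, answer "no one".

Grace, Yosef

Grace in UTC: 06:15-07:30, 12:45-18:30 (add 2h to convert from UTC-2).
Tomás in UTC: 06:00-09:00, 12:30-19:00 (subtract 5h to convert from UTC+5).
Yosef in UTC: 06:00-07:30, 09:15-10:45, 14:45-19:00 (subtract 5h to convert from UTC+5).
Hiro in UTC: 06:00-13:00, 14:15-19:00 (subtract 5h to convert from UTC+5).
Arjun in UTC: 06:00-10:00, 11:45-19:00 (subtract 5h to convert from UTC+5).
Tara in UTC: 06:15-09:45, 12:15-19:00 (add 2h to convert from UTC-2).
Grace: not fully free for 07:15-08:15. Tomás: free for 07:15-08:15. Yosef: not fully free for 07:15-08:15. Hiro: free for 07:15-08:15. Arjun: free for 07:15-08:15. Tara: free for 07:15-08:15.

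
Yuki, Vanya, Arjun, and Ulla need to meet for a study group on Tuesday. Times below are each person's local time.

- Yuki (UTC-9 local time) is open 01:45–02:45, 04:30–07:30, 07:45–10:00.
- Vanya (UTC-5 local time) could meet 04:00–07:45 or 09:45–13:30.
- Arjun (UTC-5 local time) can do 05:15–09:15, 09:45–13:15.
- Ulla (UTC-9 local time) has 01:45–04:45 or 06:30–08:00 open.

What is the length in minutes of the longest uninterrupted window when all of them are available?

Yuki in UTC: 10:45-11:45, 13:30-16:30, 16:45-19:00 (add 9h to convert from UTC-9).
Vanya in UTC: 09:00-12:45, 14:45-18:30 (add 5h to convert from UTC-5).
Arjun in UTC: 10:15-14:15, 14:45-18:15 (add 5h to convert from UTC-5).
Ulla in UTC: 10:45-13:45, 15:30-17:00 (add 9h to convert from UTC-9).
Yuki ∩ Vanya: 10:45-11:45, 14:45-16:30, 16:45-18:30.
Yuki ∩ Vanya ∩ Arjun: 10:45-11:45, 14:45-16:30, 16:45-18:15.
Yuki ∩ Vanya ∩ Arjun ∩ Ulla: 10:45-11:45, 15:30-16:30, 16:45-17:00.
The longest is 10:45-11:45 at 60 minutes.

60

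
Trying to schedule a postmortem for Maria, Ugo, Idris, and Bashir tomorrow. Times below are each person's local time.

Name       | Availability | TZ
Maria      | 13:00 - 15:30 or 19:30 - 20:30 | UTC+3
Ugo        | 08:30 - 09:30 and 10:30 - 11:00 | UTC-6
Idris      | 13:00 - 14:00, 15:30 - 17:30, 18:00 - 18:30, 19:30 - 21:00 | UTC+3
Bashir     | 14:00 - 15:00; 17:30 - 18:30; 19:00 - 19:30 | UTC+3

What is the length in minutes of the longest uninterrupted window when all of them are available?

Maria in UTC: 10:00-12:30, 16:30-17:30 (subtract 3h to convert from UTC+3).
Ugo in UTC: 14:30-15:30, 16:30-17:00 (add 6h to convert from UTC-6).
Idris in UTC: 10:00-11:00, 12:30-14:30, 15:00-15:30, 16:30-18:00 (subtract 3h to convert from UTC+3).
Bashir in UTC: 11:00-12:00, 14:30-15:30, 16:00-16:30 (subtract 3h to convert from UTC+3).
Maria ∩ Ugo: 16:30-17:00.
Maria ∩ Ugo ∩ Idris: 16:30-17:00.
Maria ∩ Ugo ∩ Idris ∩ Bashir: ∅.
There is no time when everyone is free.
No common window exists, so the longest block is 0 minutes.

0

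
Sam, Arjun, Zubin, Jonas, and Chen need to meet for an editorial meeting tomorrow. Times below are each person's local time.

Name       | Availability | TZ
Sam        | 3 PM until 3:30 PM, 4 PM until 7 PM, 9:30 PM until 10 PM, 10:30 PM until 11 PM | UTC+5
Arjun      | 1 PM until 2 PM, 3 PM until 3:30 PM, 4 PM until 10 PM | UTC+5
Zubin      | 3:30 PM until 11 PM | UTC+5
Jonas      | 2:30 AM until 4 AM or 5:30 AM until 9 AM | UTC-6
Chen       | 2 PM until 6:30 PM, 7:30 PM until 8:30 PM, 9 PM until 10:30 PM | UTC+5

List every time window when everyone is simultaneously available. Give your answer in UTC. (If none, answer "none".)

11:30-13:30

Sam in UTC: 10:00-10:30, 11:00-14:00, 16:30-17:00, 17:30-18:00 (subtract 5h to convert from UTC+5).
Arjun in UTC: 08:00-09:00, 10:00-10:30, 11:00-17:00 (subtract 5h to convert from UTC+5).
Zubin in UTC: 10:30-18:00 (subtract 5h to convert from UTC+5).
Jonas in UTC: 08:30-10:00, 11:30-15:00 (add 6h to convert from UTC-6).
Chen in UTC: 09:00-13:30, 14:30-15:30, 16:00-17:30 (subtract 5h to convert from UTC+5).
Sam ∩ Arjun: 10:00-10:30, 11:00-14:00, 16:30-17:00.
Sam ∩ Arjun ∩ Zubin: 11:00-14:00, 16:30-17:00.
Sam ∩ Arjun ∩ Zubin ∩ Jonas: 11:30-14:00.
Sam ∩ Arjun ∩ Zubin ∩ Jonas ∩ Chen: 11:30-13:30.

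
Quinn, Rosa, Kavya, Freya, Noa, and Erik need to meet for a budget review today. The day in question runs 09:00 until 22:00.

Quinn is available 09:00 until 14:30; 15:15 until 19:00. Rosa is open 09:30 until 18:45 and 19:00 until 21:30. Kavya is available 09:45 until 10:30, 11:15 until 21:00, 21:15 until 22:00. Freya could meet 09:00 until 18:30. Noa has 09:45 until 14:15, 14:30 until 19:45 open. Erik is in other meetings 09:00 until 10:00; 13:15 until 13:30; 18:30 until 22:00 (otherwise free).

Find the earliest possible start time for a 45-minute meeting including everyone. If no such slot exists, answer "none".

Quinn free: 09:00-14:30, 15:15-19:00.
Rosa free: 09:30-18:45, 19:00-21:30.
Kavya free: 09:45-10:30, 11:15-21:00, 21:15-22:00.
Freya free: 09:00-18:30.
Noa free: 09:45-14:15, 14:30-19:45.
Erik free: 10:00-13:15, 13:30-18:30 (invert busy blocks within the working day).
Quinn ∩ Rosa: 09:30-14:30, 15:15-18:45.
Quinn ∩ Rosa ∩ Kavya: 09:45-10:30, 11:15-14:30, 15:15-18:45.
Quinn ∩ Rosa ∩ Kavya ∩ Freya: 09:45-10:30, 11:15-14:30, 15:15-18:30.
Quinn ∩ Rosa ∩ Kavya ∩ Freya ∩ Noa: 09:45-10:30, 11:15-14:15, 15:15-18:30.
Quinn ∩ Rosa ∩ Kavya ∩ Freya ∩ Noa ∩ Erik: 10:00-10:30, 11:15-13:15, 13:30-14:15, 15:15-18:30.
Those are the intersection windows.
The first common window of at least 45 minutes is 11:15-13:15, so the earliest start is 11:15.

11:15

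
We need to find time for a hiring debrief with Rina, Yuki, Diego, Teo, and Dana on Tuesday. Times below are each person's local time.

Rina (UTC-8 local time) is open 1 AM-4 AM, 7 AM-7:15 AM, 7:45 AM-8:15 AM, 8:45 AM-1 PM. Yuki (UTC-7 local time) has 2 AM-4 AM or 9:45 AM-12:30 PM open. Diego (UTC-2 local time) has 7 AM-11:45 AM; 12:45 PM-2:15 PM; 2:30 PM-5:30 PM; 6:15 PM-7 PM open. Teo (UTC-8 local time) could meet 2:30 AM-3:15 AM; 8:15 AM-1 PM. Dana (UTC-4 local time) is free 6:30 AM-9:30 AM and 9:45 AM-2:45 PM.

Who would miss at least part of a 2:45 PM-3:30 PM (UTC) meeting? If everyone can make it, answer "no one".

Rina in UTC: 09:00-12:00, 15:00-15:15, 15:45-16:15, 16:45-21:00 (add 8h to convert from UTC-8).
Yuki in UTC: 09:00-11:00, 16:45-19:30 (add 7h to convert from UTC-7).
Diego in UTC: 09:00-13:45, 14:45-16:15, 16:30-19:30, 20:15-21:00 (add 2h to convert from UTC-2).
Teo in UTC: 10:30-11:15, 16:15-21:00 (add 8h to convert from UTC-8).
Dana in UTC: 10:30-13:30, 13:45-18:45 (add 4h to convert from UTC-4).
Rina: not fully free for 14:45-15:30. Yuki: not fully free for 14:45-15:30. Diego: free for 14:45-15:30. Teo: not fully free for 14:45-15:30. Dana: free for 14:45-15:30.

Rina, Teo, Yuki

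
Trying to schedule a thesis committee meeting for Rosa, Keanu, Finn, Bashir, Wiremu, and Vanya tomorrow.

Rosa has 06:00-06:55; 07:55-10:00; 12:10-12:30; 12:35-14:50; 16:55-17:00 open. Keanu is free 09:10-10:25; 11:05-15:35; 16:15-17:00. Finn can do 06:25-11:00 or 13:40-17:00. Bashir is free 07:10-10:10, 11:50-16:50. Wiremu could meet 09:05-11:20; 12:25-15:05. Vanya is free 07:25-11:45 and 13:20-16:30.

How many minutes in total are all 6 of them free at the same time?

120

Rosa ∩ Keanu: 09:10-10:00, 12:10-12:30, 12:35-14:50, 16:55-17:00.
Rosa ∩ Keanu ∩ Finn: 09:10-10:00, 13:40-14:50, 16:55-17:00.
Rosa ∩ Keanu ∩ Finn ∩ Bashir: 09:10-10:00, 13:40-14:50.
Rosa ∩ Keanu ∩ Finn ∩ Bashir ∩ Wiremu: 09:10-10:00, 13:40-14:50.
Rosa ∩ Keanu ∩ Finn ∩ Bashir ∩ Wiremu ∩ Vanya: 09:10-10:00, 13:40-14:50.
So the common availability across everyone is 09:10-10:00, 13:40-14:50.
Summing the common windows: 50 + 70 = 120 minutes.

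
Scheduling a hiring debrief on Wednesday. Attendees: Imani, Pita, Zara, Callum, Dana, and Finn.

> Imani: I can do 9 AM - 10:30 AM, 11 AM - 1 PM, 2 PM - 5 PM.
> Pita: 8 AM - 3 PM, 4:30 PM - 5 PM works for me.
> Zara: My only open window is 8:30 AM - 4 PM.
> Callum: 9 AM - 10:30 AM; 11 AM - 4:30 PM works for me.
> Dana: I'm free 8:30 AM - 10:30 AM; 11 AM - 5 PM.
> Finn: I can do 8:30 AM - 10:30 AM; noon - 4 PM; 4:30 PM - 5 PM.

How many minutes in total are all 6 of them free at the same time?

210

Imani ∩ Pita: 09:00-10:30, 11:00-13:00, 14:00-15:00, 16:30-17:00.
Imani ∩ Pita ∩ Zara: 09:00-10:30, 11:00-13:00, 14:00-15:00.
Imani ∩ Pita ∩ Zara ∩ Callum: 09:00-10:30, 11:00-13:00, 14:00-15:00.
Imani ∩ Pita ∩ Zara ∩ Callum ∩ Dana: 09:00-10:30, 11:00-13:00, 14:00-15:00.
Imani ∩ Pita ∩ Zara ∩ Callum ∩ Dana ∩ Finn: 09:00-10:30, 12:00-13:00, 14:00-15:00.
Those are the intersection windows.
Summing the common windows: 90 + 60 + 60 = 210 minutes.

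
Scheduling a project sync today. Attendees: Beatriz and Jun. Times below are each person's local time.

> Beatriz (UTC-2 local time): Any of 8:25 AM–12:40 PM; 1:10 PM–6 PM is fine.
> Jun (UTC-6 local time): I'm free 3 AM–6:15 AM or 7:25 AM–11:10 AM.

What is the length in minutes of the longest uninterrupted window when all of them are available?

Beatriz in UTC: 10:25-14:40, 15:10-20:00 (add 2h to convert from UTC-2).
Jun in UTC: 09:00-12:15, 13:25-17:10 (add 6h to convert from UTC-6).
Beatriz ∩ Jun: 10:25-12:15, 13:25-14:40, 15:10-17:10.
Those are the intersection windows.
The longest is 15:10-17:10 at 120 minutes.

120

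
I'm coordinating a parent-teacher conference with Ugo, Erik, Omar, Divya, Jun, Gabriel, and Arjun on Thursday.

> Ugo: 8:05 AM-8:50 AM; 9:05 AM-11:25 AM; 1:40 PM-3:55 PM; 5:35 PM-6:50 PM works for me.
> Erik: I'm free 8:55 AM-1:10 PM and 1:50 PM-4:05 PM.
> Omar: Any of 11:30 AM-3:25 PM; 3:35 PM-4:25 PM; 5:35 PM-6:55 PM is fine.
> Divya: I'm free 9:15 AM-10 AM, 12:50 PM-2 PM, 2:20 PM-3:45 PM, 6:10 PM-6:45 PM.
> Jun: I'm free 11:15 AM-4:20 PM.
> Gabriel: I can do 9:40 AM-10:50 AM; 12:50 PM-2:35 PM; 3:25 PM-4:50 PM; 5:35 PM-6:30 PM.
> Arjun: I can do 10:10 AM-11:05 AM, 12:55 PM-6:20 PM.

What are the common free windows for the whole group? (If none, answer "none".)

13:50-14:00, 14:20-14:35, 15:35-15:45

Ugo ∩ Erik: 09:05-11:25, 13:50-15:55.
Ugo ∩ Erik ∩ Omar: 13:50-15:25, 15:35-15:55.
Ugo ∩ Erik ∩ Omar ∩ Divya: 13:50-14:00, 14:20-15:25, 15:35-15:45.
Ugo ∩ Erik ∩ Omar ∩ Divya ∩ Jun: 13:50-14:00, 14:20-15:25, 15:35-15:45.
Ugo ∩ Erik ∩ Omar ∩ Divya ∩ Jun ∩ Gabriel: 13:50-14:00, 14:20-14:35, 15:35-15:45.
Ugo ∩ Erik ∩ Omar ∩ Divya ∩ Jun ∩ Gabriel ∩ Arjun: 13:50-14:00, 14:20-14:35, 15:35-15:45.
Those are the intersection windows.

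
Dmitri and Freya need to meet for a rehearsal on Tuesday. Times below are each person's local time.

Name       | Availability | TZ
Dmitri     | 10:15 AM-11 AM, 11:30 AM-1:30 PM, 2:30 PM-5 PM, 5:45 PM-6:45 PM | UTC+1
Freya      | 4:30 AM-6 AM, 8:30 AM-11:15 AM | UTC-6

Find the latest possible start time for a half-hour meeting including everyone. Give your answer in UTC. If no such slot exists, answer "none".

Dmitri in UTC: 09:15-10:00, 10:30-12:30, 13:30-16:00, 16:45-17:45 (subtract 1h to convert from UTC+1).
Freya in UTC: 10:30-12:00, 14:30-17:15 (add 6h to convert from UTC-6).
Dmitri ∩ Freya: 10:30-12:00, 14:30-16:00, 16:45-17:15.
The last common window of at least 30 minutes is 16:45-17:15; a 30-minute meeting can start as late as 16:45 and still end by 17:15.

16:45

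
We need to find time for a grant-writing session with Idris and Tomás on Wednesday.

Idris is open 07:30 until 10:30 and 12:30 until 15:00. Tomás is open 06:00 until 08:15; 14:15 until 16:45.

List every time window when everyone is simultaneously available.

Idris ∩ Tomás: 07:30-08:15, 14:15-15:00.

07:30-08:15, 14:15-15:00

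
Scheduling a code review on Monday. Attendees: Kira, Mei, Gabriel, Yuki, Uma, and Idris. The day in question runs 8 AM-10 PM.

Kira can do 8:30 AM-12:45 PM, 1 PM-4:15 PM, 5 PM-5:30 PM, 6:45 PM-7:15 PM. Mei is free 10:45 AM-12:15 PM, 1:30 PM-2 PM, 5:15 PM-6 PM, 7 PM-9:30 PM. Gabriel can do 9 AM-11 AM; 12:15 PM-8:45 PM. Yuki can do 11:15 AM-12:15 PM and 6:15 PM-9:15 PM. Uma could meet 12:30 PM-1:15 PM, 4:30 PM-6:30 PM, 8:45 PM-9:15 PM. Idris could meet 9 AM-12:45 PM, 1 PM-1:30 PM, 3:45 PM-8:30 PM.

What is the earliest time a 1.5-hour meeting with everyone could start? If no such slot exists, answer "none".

Kira ∩ Mei: 10:45-12:15, 13:30-14:00, 17:15-17:30, 19:00-19:15.
Kira ∩ Mei ∩ Gabriel: 10:45-11:00, 13:30-14:00, 17:15-17:30, 19:00-19:15.
Kira ∩ Mei ∩ Gabriel ∩ Yuki: 19:00-19:15.
Kira ∩ Mei ∩ Gabriel ∩ Yuki ∩ Uma: ∅.
Kira ∩ Mei ∩ Gabriel ∩ Yuki ∩ Uma ∩ Idris: ∅.
There is no time when everyone is free.
No common window is at least 90 minutes long.

none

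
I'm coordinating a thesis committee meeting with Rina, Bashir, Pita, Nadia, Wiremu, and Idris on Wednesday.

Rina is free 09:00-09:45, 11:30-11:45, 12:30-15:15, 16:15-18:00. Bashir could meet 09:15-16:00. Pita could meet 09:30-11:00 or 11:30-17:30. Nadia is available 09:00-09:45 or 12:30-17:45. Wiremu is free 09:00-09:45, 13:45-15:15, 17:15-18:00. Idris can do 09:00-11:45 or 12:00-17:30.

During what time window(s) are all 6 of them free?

09:30-09:45, 13:45-15:15

Rina ∩ Bashir: 09:15-09:45, 11:30-11:45, 12:30-15:15.
Rina ∩ Bashir ∩ Pita: 09:30-09:45, 11:30-11:45, 12:30-15:15.
Rina ∩ Bashir ∩ Pita ∩ Nadia: 09:30-09:45, 12:30-15:15.
Rina ∩ Bashir ∩ Pita ∩ Nadia ∩ Wiremu: 09:30-09:45, 13:45-15:15.
Rina ∩ Bashir ∩ Pita ∩ Nadia ∩ Wiremu ∩ Idris: 09:30-09:45, 13:45-15:15.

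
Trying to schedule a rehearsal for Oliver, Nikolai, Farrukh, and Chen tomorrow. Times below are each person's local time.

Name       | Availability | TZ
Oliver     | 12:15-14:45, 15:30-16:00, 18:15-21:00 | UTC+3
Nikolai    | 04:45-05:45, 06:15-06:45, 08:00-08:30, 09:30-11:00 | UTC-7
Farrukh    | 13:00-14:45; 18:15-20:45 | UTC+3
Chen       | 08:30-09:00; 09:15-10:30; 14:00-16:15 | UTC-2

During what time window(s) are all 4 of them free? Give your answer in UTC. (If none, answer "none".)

Oliver in UTC: 09:15-11:45, 12:30-13:00, 15:15-18:00 (subtract 3h to convert from UTC+3).
Nikolai in UTC: 11:45-12:45, 13:15-13:45, 15:00-15:30, 16:30-18:00 (add 7h to convert from UTC-7).
Farrukh in UTC: 10:00-11:45, 15:15-17:45 (subtract 3h to convert from UTC+3).
Chen in UTC: 10:30-11:00, 11:15-12:30, 16:00-18:15 (add 2h to convert from UTC-2).
Oliver ∩ Nikolai: 12:30-12:45, 15:15-15:30, 16:30-18:00.
Oliver ∩ Nikolai ∩ Farrukh: 15:15-15:30, 16:30-17:45.
Oliver ∩ Nikolai ∩ Farrukh ∩ Chen: 16:30-17:45.
Those are the intersection windows.

16:30-17:45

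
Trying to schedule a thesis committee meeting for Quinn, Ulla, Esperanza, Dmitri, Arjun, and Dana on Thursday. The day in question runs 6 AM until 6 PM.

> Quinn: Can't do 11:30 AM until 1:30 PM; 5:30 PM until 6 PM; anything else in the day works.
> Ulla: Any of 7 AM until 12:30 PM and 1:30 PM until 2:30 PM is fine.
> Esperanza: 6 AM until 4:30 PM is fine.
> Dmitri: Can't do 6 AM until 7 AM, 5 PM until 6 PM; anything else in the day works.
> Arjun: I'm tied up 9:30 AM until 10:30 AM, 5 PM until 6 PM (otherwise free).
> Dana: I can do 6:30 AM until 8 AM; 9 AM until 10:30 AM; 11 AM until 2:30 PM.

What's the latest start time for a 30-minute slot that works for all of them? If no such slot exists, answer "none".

14:00

Quinn free: 06:00-11:30, 13:30-17:30 (invert busy blocks within the working day).
Ulla free: 07:00-12:30, 13:30-14:30.
Esperanza free: 06:00-16:30.
Dmitri free: 07:00-17:00 (invert busy blocks within the working day).
Arjun free: 06:00-09:30, 10:30-17:00 (invert busy blocks within the working day).
Dana free: 06:30-08:00, 09:00-10:30, 11:00-14:30.
Quinn ∩ Ulla: 07:00-11:30, 13:30-14:30.
Quinn ∩ Ulla ∩ Esperanza: 07:00-11:30, 13:30-14:30.
Quinn ∩ Ulla ∩ Esperanza ∩ Dmitri: 07:00-11:30, 13:30-14:30.
Quinn ∩ Ulla ∩ Esperanza ∩ Dmitri ∩ Arjun: 07:00-09:30, 10:30-11:30, 13:30-14:30.
Quinn ∩ Ulla ∩ Esperanza ∩ Dmitri ∩ Arjun ∩ Dana: 07:00-08:00, 09:00-09:30, 11:00-11:30, 13:30-14:30.
The last common window of at least 30 minutes is 13:30-14:30; a 30-minute meeting can start as late as 14:00 and still end by 14:30.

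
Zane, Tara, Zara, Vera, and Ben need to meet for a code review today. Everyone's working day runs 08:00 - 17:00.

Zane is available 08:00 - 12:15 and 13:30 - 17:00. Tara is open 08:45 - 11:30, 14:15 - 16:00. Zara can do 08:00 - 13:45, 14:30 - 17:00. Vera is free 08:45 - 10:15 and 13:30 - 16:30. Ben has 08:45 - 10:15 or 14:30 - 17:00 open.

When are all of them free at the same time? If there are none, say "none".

Zane ∩ Tara: 08:45-11:30, 14:15-16:00.
Zane ∩ Tara ∩ Zara: 08:45-11:30, 14:30-16:00.
Zane ∩ Tara ∩ Zara ∩ Vera: 08:45-10:15, 14:30-16:00.
Zane ∩ Tara ∩ Zara ∩ Vera ∩ Ben: 08:45-10:15, 14:30-16:00.
Those are the intersection windows.

08:45-10:15, 14:30-16:00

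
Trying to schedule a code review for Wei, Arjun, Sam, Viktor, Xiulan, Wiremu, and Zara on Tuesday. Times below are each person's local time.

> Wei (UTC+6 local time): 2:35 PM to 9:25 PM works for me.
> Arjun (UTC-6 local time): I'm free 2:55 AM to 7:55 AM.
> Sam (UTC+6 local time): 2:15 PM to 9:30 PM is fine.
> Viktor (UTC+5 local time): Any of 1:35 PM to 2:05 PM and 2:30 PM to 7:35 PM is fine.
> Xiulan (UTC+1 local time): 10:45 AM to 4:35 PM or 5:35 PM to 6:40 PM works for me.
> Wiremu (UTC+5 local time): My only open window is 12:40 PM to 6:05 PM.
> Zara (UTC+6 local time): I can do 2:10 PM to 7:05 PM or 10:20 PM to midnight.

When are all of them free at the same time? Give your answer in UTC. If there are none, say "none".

Wei in UTC: 08:35-15:25 (subtract 6h to convert from UTC+6).
Arjun in UTC: 08:55-13:55 (add 6h to convert from UTC-6).
Sam in UTC: 08:15-15:30 (subtract 6h to convert from UTC+6).
Viktor in UTC: 08:35-09:05, 09:30-14:35 (subtract 5h to convert from UTC+5).
Xiulan in UTC: 09:45-15:35, 16:35-17:40 (subtract 1h to convert from UTC+1).
Wiremu in UTC: 07:40-13:05 (subtract 5h to convert from UTC+5).
Zara in UTC: 08:10-13:05, 16:20-18:00 (subtract 6h to convert from UTC+6).
Wei ∩ Arjun: 08:55-13:55.
Wei ∩ Arjun ∩ Sam: 08:55-13:55.
Wei ∩ Arjun ∩ Sam ∩ Viktor: 08:55-09:05, 09:30-13:55.
Wei ∩ Arjun ∩ Sam ∩ Viktor ∩ Xiulan: 09:45-13:55.
Wei ∩ Arjun ∩ Sam ∩ Viktor ∩ Xiulan ∩ Wiremu: 09:45-13:05.
Wei ∩ Arjun ∩ Sam ∩ Viktor ∩ Xiulan ∩ Wiremu ∩ Zara: 09:45-13:05.

09:45-13:05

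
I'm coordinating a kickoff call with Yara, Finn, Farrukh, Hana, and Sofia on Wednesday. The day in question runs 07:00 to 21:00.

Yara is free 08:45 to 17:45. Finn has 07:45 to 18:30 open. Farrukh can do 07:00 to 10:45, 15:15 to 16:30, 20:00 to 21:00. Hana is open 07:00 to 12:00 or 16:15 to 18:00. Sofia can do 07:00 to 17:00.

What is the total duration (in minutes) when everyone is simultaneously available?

135

Yara ∩ Finn: 08:45-17:45.
Yara ∩ Finn ∩ Farrukh: 08:45-10:45, 15:15-16:30.
Yara ∩ Finn ∩ Farrukh ∩ Hana: 08:45-10:45, 16:15-16:30.
Yara ∩ Finn ∩ Farrukh ∩ Hana ∩ Sofia: 08:45-10:45, 16:15-16:30.
Summing the common windows: 120 + 15 = 135 minutes.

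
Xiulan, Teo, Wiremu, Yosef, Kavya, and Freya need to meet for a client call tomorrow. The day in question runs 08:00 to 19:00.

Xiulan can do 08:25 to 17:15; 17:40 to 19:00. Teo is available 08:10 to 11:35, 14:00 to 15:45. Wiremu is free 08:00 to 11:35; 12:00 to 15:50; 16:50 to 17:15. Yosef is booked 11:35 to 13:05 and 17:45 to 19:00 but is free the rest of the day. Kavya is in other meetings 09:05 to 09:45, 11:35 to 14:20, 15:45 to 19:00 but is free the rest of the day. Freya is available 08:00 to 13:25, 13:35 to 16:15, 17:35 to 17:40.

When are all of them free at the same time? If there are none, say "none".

08:25-09:05, 09:45-11:35, 14:20-15:45

Xiulan free: 08:25-17:15, 17:40-19:00.
Teo free: 08:10-11:35, 14:00-15:45.
Wiremu free: 08:00-11:35, 12:00-15:50, 16:50-17:15.
Yosef free: 08:00-11:35, 13:05-17:45 (invert busy blocks within the working day).
Kavya free: 08:00-09:05, 09:45-11:35, 14:20-15:45 (invert busy blocks within the working day).
Freya free: 08:00-13:25, 13:35-16:15, 17:35-17:40.
Xiulan ∩ Teo: 08:25-11:35, 14:00-15:45.
Xiulan ∩ Teo ∩ Wiremu: 08:25-11:35, 14:00-15:45.
Xiulan ∩ Teo ∩ Wiremu ∩ Yosef: 08:25-11:35, 14:00-15:45.
Xiulan ∩ Teo ∩ Wiremu ∩ Yosef ∩ Kavya: 08:25-09:05, 09:45-11:35, 14:20-15:45.
Xiulan ∩ Teo ∩ Wiremu ∩ Yosef ∩ Kavya ∩ Freya: 08:25-09:05, 09:45-11:35, 14:20-15:45.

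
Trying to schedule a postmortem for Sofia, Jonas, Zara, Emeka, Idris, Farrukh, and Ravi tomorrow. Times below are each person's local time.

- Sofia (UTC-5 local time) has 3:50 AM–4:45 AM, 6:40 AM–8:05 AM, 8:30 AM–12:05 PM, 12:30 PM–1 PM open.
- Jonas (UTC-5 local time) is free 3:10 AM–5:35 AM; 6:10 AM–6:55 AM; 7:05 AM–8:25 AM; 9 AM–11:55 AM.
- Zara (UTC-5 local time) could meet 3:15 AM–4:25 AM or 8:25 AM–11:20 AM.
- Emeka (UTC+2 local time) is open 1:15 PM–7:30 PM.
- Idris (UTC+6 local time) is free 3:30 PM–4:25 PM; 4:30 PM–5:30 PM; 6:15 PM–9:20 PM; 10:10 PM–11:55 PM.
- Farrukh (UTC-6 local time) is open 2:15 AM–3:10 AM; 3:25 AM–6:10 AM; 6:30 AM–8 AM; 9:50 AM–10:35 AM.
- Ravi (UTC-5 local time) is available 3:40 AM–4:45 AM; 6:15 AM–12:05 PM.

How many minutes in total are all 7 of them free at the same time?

Sofia in UTC: 08:50-09:45, 11:40-13:05, 13:30-17:05, 17:30-18:00 (add 5h to convert from UTC-5).
Jonas in UTC: 08:10-10:35, 11:10-11:55, 12:05-13:25, 14:00-16:55 (add 5h to convert from UTC-5).
Zara in UTC: 08:15-09:25, 13:25-16:20 (add 5h to convert from UTC-5).
Emeka in UTC: 11:15-17:30 (subtract 2h to convert from UTC+2).
Idris in UTC: 09:30-10:25, 10:30-11:30, 12:15-15:20, 16:10-17:55 (subtract 6h to convert from UTC+6).
Farrukh in UTC: 08:15-09:10, 09:25-12:10, 12:30-14:00, 15:50-16:35 (add 6h to convert from UTC-6).
Ravi in UTC: 08:40-09:45, 11:15-17:05 (add 5h to convert from UTC-5).
Sofia ∩ Jonas: 08:50-09:45, 11:40-11:55, 12:05-13:05, 14:00-16:55.
Sofia ∩ Jonas ∩ Zara: 08:50-09:25, 14:00-16:20.
Sofia ∩ Jonas ∩ Zara ∩ Emeka: 14:00-16:20.
Sofia ∩ Jonas ∩ Zara ∩ Emeka ∩ Idris: 14:00-15:20, 16:10-16:20.
Sofia ∩ Jonas ∩ Zara ∩ Emeka ∩ Idris ∩ Farrukh: 16:10-16:20.
Sofia ∩ Jonas ∩ Zara ∩ Emeka ∩ Idris ∩ Farrukh ∩ Ravi: 16:10-16:20.
That's a single block of 10 minutes.

10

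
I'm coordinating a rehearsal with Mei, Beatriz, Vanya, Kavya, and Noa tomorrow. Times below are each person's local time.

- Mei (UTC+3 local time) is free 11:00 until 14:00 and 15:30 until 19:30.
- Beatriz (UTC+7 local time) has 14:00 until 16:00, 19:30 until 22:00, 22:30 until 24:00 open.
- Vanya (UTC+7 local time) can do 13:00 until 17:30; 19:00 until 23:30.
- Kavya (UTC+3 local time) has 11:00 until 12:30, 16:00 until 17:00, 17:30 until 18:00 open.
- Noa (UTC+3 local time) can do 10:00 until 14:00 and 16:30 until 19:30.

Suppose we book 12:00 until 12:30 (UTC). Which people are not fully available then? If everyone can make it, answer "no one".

Beatriz, Kavya, Mei, Noa

Mei in UTC: 08:00-11:00, 12:30-16:30 (subtract 3h to convert from UTC+3).
Beatriz in UTC: 07:00-09:00, 12:30-15:00, 15:30-17:00 (subtract 7h to convert from UTC+7).
Vanya in UTC: 06:00-10:30, 12:00-16:30 (subtract 7h to convert from UTC+7).
Kavya in UTC: 08:00-09:30, 13:00-14:00, 14:30-15:00 (subtract 3h to convert from UTC+3).
Noa in UTC: 07:00-11:00, 13:30-16:30 (subtract 3h to convert from UTC+3).
Mei: not fully free for 12:00-12:30. Beatriz: not fully free for 12:00-12:30. Vanya: free for 12:00-12:30. Kavya: not fully free for 12:00-12:30. Noa: not fully free for 12:00-12:30.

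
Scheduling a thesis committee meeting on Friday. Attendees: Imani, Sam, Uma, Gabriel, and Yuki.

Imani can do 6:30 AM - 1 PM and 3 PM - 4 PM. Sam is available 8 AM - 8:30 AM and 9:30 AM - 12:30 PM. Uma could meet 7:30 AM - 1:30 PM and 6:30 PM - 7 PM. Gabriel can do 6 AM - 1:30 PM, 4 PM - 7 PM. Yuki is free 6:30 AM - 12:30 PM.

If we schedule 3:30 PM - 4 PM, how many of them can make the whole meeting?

Imani can make the full 15:30-16:00 slot — that's 1.

1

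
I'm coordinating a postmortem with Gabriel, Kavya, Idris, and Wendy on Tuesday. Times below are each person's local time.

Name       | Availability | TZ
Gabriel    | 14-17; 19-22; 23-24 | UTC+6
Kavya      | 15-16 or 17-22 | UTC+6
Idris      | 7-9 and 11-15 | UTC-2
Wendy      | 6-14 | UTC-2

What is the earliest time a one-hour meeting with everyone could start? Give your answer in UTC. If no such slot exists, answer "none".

Gabriel in UTC: 08:00-11:00, 13:00-16:00, 17:00-18:00 (subtract 6h to convert from UTC+6).
Kavya in UTC: 09:00-10:00, 11:00-16:00 (subtract 6h to convert from UTC+6).
Idris in UTC: 09:00-11:00, 13:00-17:00 (add 2h to convert from UTC-2).
Wendy in UTC: 08:00-16:00 (add 2h to convert from UTC-2).
Gabriel ∩ Kavya: 09:00-10:00, 13:00-16:00.
Gabriel ∩ Kavya ∩ Idris: 09:00-10:00, 13:00-16:00.
Gabriel ∩ Kavya ∩ Idris ∩ Wendy: 09:00-10:00, 13:00-16:00.
So the common availability across everyone is 09:00-10:00, 13:00-16:00.
The first common window of at least 60 minutes is 09:00-10:00, so the earliest start is 09:00.

09:00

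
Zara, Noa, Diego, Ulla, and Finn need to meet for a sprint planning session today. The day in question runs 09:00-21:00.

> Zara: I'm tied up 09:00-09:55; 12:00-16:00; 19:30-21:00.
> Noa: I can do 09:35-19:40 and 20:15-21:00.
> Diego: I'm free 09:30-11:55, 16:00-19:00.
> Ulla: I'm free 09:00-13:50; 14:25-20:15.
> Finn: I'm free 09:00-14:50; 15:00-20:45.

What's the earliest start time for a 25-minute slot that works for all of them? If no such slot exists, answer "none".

Zara free: 09:55-12:00, 16:00-19:30 (invert busy blocks within the working day).
Noa free: 09:35-19:40, 20:15-21:00.
Diego free: 09:30-11:55, 16:00-19:00.
Ulla free: 09:00-13:50, 14:25-20:15.
Finn free: 09:00-14:50, 15:00-20:45.
Zara ∩ Noa: 09:55-12:00, 16:00-19:30.
Zara ∩ Noa ∩ Diego: 09:55-11:55, 16:00-19:00.
Zara ∩ Noa ∩ Diego ∩ Ulla: 09:55-11:55, 16:00-19:00.
Zara ∩ Noa ∩ Diego ∩ Ulla ∩ Finn: 09:55-11:55, 16:00-19:00.
The first common window of at least 25 minutes is 09:55-11:55, so the earliest start is 09:55.

09:55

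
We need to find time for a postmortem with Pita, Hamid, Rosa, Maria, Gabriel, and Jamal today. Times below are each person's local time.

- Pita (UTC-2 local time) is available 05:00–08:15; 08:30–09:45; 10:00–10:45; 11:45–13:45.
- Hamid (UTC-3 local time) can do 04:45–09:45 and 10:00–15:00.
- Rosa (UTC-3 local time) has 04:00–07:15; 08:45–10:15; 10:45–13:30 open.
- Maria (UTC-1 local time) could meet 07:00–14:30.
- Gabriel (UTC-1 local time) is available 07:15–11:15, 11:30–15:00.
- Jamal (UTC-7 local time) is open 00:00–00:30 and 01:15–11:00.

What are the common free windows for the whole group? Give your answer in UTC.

08:15-10:15, 12:00-12:15, 12:30-12:45, 13:45-15:30

Pita in UTC: 07:00-10:15, 10:30-11:45, 12:00-12:45, 13:45-15:45 (add 2h to convert from UTC-2).
Hamid in UTC: 07:45-12:45, 13:00-18:00 (add 3h to convert from UTC-3).
Rosa in UTC: 07:00-10:15, 11:45-13:15, 13:45-16:30 (add 3h to convert from UTC-3).
Maria in UTC: 08:00-15:30 (add 1h to convert from UTC-1).
Gabriel in UTC: 08:15-12:15, 12:30-16:00 (add 1h to convert from UTC-1).
Jamal in UTC: 07:00-07:30, 08:15-18:00 (add 7h to convert from UTC-7).
Pita ∩ Hamid: 07:45-10:15, 10:30-11:45, 12:00-12:45, 13:45-15:45.
Pita ∩ Hamid ∩ Rosa: 07:45-10:15, 12:00-12:45, 13:45-15:45.
Pita ∩ Hamid ∩ Rosa ∩ Maria: 08:00-10:15, 12:00-12:45, 13:45-15:30.
Pita ∩ Hamid ∩ Rosa ∩ Maria ∩ Gabriel: 08:15-10:15, 12:00-12:15, 12:30-12:45, 13:45-15:30.
Pita ∩ Hamid ∩ Rosa ∩ Maria ∩ Gabriel ∩ Jamal: 08:15-10:15, 12:00-12:15, 12:30-12:45, 13:45-15:30.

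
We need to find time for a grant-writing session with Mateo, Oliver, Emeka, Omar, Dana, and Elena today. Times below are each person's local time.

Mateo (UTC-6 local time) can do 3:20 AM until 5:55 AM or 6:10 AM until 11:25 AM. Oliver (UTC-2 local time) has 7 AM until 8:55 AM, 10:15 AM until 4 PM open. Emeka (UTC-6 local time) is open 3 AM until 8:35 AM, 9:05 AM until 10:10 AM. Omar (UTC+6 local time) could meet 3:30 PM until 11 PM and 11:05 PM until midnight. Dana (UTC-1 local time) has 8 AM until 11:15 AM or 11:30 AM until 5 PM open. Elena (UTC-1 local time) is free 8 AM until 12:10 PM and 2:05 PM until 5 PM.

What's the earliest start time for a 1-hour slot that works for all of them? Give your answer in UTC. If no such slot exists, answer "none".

09:30

Mateo in UTC: 09:20-11:55, 12:10-17:25 (add 6h to convert from UTC-6).
Oliver in UTC: 09:00-10:55, 12:15-18:00 (add 2h to convert from UTC-2).
Emeka in UTC: 09:00-14:35, 15:05-16:10 (add 6h to convert from UTC-6).
Omar in UTC: 09:30-17:00, 17:05-18:00 (subtract 6h to convert from UTC+6).
Dana in UTC: 09:00-12:15, 12:30-18:00 (add 1h to convert from UTC-1).
Elena in UTC: 09:00-13:10, 15:05-18:00 (add 1h to convert from UTC-1).
Mateo ∩ Oliver: 09:20-10:55, 12:15-17:25.
Mateo ∩ Oliver ∩ Emeka: 09:20-10:55, 12:15-14:35, 15:05-16:10.
Mateo ∩ Oliver ∩ Emeka ∩ Omar: 09:30-10:55, 12:15-14:35, 15:05-16:10.
Mateo ∩ Oliver ∩ Emeka ∩ Omar ∩ Dana: 09:30-10:55, 12:30-14:35, 15:05-16:10.
Mateo ∩ Oliver ∩ Emeka ∩ Omar ∩ Dana ∩ Elena: 09:30-10:55, 12:30-13:10, 15:05-16:10.
The first common window of at least 60 minutes is 09:30-10:55, so the earliest start is 09:30.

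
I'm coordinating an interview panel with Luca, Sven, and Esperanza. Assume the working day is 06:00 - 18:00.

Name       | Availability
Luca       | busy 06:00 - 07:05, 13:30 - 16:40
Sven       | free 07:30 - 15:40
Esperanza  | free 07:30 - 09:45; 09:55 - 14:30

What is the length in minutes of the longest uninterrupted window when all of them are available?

Luca free: 07:05-13:30, 16:40-18:00 (invert busy blocks within the working day).
Sven free: 07:30-15:40.
Esperanza free: 07:30-09:45, 09:55-14:30.
Luca ∩ Sven: 07:30-13:30.
Luca ∩ Sven ∩ Esperanza: 07:30-09:45, 09:55-13:30.
The longest is 09:55-13:30 at 215 minutes.

215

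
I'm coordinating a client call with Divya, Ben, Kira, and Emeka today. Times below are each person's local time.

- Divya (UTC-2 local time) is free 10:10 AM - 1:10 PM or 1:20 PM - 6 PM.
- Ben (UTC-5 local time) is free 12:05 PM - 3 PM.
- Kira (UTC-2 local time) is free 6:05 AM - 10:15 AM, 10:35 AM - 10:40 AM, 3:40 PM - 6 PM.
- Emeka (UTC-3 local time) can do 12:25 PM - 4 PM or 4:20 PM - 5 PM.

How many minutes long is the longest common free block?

Divya in UTC: 12:10-15:10, 15:20-20:00 (add 2h to convert from UTC-2).
Ben in UTC: 17:05-20:00 (add 5h to convert from UTC-5).
Kira in UTC: 08:05-12:15, 12:35-12:40, 17:40-20:00 (add 2h to convert from UTC-2).
Emeka in UTC: 15:25-19:00, 19:20-20:00 (add 3h to convert from UTC-3).
Divya ∩ Ben: 17:05-20:00.
Divya ∩ Ben ∩ Kira: 17:40-20:00.
Divya ∩ Ben ∩ Kira ∩ Emeka: 17:40-19:00, 19:20-20:00.
Those are the intersection windows.
The longest is 17:40-19:00 at 80 minutes.

80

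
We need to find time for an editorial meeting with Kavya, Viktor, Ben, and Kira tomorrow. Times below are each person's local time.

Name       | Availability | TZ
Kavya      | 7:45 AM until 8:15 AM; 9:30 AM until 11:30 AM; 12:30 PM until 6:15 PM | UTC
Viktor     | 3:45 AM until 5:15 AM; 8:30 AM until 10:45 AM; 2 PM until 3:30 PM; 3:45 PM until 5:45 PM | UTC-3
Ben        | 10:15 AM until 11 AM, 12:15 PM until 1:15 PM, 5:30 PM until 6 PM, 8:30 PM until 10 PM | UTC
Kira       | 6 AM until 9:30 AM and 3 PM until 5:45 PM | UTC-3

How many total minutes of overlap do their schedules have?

0

Kavya in UTC: 07:45-08:15, 09:30-11:30, 12:30-18:15.
Viktor in UTC: 06:45-08:15, 11:30-13:45, 17:00-18:30, 18:45-20:45 (add 3h to convert from UTC-3).
Ben in UTC: 10:15-11:00, 12:15-13:15, 17:30-18:00, 20:30-22:00.
Kira in UTC: 09:00-12:30, 18:00-20:45 (add 3h to convert from UTC-3).
Kavya ∩ Viktor: 07:45-08:15, 12:30-13:45, 17:00-18:15.
Kavya ∩ Viktor ∩ Ben: 12:30-13:15, 17:30-18:00.
Kavya ∩ Viktor ∩ Ben ∩ Kira: ∅.
There is no time when everyone is free.
There is no common window, so the total is 0 minutes.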